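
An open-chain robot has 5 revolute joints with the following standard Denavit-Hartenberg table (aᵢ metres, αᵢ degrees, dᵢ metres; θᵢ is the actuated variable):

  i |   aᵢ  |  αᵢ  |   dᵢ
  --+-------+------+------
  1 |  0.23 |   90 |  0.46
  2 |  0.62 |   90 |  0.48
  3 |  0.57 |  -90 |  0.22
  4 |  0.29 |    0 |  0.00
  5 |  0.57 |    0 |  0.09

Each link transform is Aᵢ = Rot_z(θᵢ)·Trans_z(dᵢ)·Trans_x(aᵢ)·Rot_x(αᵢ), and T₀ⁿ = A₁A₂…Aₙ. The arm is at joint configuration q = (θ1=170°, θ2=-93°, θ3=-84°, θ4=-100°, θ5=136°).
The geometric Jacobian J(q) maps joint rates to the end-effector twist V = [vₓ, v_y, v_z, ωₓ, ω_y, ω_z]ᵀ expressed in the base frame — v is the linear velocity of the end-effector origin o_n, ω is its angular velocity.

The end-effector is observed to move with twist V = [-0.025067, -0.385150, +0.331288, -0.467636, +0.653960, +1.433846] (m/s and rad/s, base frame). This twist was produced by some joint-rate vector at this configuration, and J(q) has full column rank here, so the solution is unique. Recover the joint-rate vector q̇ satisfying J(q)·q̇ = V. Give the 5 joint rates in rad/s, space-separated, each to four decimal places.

o_n = [-0.1013, -0.4756, -0.3420]
J₁: ẑ×o_n = [0.4756, -0.1013, 0.0000], ω = ẑ
J2: z=[0.1736, 0.9848, 0.0000] o=[-0.2265, 0.0399, 0.4600] → [-0.7898, 0.1393, -0.2128, 0.1736, 0.9848, 0.0000]
J3: z=[0.9835, -0.1734, 0.0523] o=[-0.1112, 0.5070, -0.1592] → [0.0831, 0.1803, -0.9647, 0.9835, -0.1734, 0.0523]
J4: z=[0.0694, 0.0939, -0.9932] o=[0.0098, -0.0899, -0.2071] → [-0.3957, 0.1197, -0.0163, 0.0694, 0.0939, -0.9932]
J5: z=[0.0694, 0.0939, -0.9932] o=[0.2991, -0.0901, -0.1869] → [-0.3975, 0.4084, 0.0108, 0.0694, 0.0939, -0.9932]
q̇ = J⁺·V = [-0.0050, 0.7170, -0.4980, -0.7160, -0.7590]

-0.0050 0.7170 -0.4980 -0.7160 -0.7590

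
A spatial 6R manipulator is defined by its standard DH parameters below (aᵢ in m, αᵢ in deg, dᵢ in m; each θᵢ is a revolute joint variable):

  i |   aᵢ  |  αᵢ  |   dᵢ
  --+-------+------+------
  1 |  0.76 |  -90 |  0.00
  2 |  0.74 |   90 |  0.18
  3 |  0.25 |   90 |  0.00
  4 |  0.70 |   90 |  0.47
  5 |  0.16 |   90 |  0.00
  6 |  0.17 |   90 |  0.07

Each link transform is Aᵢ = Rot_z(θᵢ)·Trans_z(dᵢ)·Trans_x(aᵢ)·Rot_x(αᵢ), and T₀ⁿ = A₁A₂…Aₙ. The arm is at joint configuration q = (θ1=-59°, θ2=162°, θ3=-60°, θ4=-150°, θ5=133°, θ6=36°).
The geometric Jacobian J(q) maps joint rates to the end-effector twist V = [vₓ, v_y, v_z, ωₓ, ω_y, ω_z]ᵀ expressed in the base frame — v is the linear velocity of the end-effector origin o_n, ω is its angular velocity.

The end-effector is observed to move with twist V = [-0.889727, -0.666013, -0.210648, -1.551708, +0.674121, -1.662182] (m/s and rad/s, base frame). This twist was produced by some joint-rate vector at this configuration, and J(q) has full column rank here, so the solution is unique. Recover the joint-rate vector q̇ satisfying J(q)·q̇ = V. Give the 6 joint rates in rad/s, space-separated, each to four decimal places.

o_n = [0.4214, -0.6037, 0.1890]
J₁: ẑ×o_n = [0.6037, 0.4214, -0.0000], ω = ẑ
J2: z=[0.8572, 0.5150, 0.0000] o=[0.3914, -0.6514, 0.0000] → [0.0973, -0.1620, 0.0254, 0.8572, 0.5150, 0.0000]
J3: z=[0.1592, -0.2649, -0.9511] o=[0.1832, 0.0445, -0.2287] → [-0.7272, -0.2930, -0.0401, 0.1592, -0.2649, -0.9511]
J4: z=[-0.0044, -0.9635, 0.2676] o=[-0.0636, 0.0349, -0.2673] → [-0.2687, 0.1318, 0.4701, -0.0044, -0.9635, 0.2676]
J5: z=[0.6315, -0.2102, -0.7464] o=[0.4772, -0.3019, 0.2850] → [-0.2051, 0.1022, -0.2023, 0.6315, -0.2102, -0.7464]
J6: z=[0.5641, -0.5359, 0.6282] o=[0.3920, -0.4328, 0.2498] → [0.1400, 0.0528, -0.0807, 0.5641, -0.5359, 0.6282]
q̇ = J⁺·V = [-0.8060, -0.8810, 0.8210, -0.8070, -0.8120, -0.7410]

-0.8060 -0.8810 0.8210 -0.8070 -0.8120 -0.7410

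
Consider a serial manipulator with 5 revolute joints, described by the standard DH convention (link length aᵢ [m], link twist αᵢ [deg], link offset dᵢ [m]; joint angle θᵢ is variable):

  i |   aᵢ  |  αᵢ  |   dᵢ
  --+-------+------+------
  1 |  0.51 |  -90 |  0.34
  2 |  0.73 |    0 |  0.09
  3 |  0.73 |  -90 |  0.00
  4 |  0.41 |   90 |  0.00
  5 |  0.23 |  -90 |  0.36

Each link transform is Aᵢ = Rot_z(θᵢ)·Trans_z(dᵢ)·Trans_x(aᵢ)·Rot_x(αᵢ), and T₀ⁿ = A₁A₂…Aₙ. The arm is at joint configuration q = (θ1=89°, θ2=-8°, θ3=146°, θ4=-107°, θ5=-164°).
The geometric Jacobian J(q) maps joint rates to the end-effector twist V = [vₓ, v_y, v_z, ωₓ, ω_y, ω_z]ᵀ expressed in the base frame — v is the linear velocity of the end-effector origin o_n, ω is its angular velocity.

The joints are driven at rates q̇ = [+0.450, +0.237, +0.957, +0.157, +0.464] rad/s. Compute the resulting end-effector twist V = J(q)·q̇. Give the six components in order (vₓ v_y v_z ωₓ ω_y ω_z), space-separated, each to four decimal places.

o_n = [-0.1474, 1.0324, 0.1733]
J₁: ẑ×o_n = [-1.0324, -0.1474, 0.0000], ω = ẑ
J2: z=[-0.9998, 0.0175, 0.0000] o=[0.0089, 0.5099, 0.3400] → [-0.0029, -0.1666, -0.5197, -0.9998, 0.0175, 0.0000]
J3: z=[-0.9998, 0.0175, 0.0000] o=[-0.0685, 1.2343, 0.4416] → [-0.0047, -0.2682, 0.2032, -0.9998, 0.0175, 0.0000]
J4: z=[-0.0117, -0.6690, 0.7431] o=[-0.0779, 0.6919, -0.0469] → [-0.4004, -0.0491, -0.0505, -0.0117, -0.6690, 0.7431]
J5: z=[0.3047, 0.7055, 0.6399] o=[-0.4684, 0.7878, 0.0333] → [-0.0578, 0.1627, -0.1519, 0.3047, 0.7055, 0.6399]
V = J·q̇ = [-0.5594, -0.2947, -0.0071, -1.0543, 0.2431, 0.8636]

-0.5594 -0.2947 -0.0071 -1.0543 0.2431 0.8636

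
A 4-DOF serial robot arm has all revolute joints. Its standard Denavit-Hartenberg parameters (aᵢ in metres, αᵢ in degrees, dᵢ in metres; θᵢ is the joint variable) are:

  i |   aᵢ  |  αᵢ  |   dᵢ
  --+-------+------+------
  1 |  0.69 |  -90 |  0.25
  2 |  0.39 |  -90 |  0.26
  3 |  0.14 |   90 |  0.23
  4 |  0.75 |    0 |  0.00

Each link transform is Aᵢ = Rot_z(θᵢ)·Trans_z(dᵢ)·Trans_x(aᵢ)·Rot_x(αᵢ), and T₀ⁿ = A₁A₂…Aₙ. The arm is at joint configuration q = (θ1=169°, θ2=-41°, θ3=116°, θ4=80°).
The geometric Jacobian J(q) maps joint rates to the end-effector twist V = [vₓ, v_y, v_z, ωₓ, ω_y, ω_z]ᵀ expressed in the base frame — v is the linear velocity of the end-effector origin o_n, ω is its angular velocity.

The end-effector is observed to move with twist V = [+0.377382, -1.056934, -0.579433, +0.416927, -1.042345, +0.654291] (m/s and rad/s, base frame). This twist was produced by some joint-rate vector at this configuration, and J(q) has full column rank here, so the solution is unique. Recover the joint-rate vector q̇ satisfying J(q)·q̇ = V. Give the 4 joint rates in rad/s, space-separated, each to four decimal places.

o_n = [-1.5055, 0.2752, -0.3029]
J₁: ẑ×o_n = [-0.2752, -1.5055, 0.0000], ω = ẑ
J2: z=[-0.1908, -0.9816, 0.0000] o=[-0.6773, 0.1317, 0.2500] → [0.5427, -0.1055, -0.8404, -0.1908, -0.9816, 0.0000]
J3: z=[-0.6440, 0.1252, -0.7547] o=[-1.0159, -0.0674, 0.5059] → [0.1573, -0.1513, -0.1593, -0.6440, 0.1252, -0.7547]
J4: z=[-0.5822, 0.5597, 0.5897] o=[-1.0945, 0.0761, 0.2920] → [-0.4504, -0.5887, 0.1141, -0.5822, 0.5597, 0.5897]
q̇ = J⁺·V = [0.9630, 0.6210, -0.1660, -0.7360]

0.9630 0.6210 -0.1660 -0.7360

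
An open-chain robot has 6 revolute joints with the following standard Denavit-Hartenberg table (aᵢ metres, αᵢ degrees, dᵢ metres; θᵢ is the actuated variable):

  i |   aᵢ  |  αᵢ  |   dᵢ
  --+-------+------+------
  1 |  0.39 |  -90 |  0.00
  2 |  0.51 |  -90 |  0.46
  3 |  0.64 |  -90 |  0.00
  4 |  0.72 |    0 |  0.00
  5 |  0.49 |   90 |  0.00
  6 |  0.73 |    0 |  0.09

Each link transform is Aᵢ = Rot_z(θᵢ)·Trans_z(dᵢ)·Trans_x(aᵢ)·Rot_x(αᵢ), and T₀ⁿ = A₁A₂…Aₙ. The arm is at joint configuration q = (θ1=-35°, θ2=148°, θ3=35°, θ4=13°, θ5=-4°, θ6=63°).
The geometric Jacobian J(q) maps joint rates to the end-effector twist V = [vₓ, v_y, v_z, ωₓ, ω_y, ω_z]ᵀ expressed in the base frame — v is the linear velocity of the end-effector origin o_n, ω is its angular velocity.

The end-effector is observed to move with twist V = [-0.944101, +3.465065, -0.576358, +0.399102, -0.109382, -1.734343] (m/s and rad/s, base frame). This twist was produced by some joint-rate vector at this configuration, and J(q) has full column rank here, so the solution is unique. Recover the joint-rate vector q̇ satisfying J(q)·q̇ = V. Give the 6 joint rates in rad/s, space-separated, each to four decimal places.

o_n = [-1.6759, -0.4327, -1.1841]
J₁: ẑ×o_n = [0.4327, -1.6759, 0.0000], ω = ẑ
J2: z=[0.5736, 0.8192, 0.0000] o=[0.3195, -0.2237, 0.0000] → [-0.9700, 0.6792, 1.5146, 0.5736, 0.8192, 0.0000]
J3: z=[-0.4341, 0.3039, 0.8480] o=[0.2290, 0.4012, -0.2703] → [0.4294, -2.0122, 0.9410, -0.4341, 0.3039, 0.8480]
J4: z=[-0.0714, -0.9500, 0.3039] o=[-0.3457, 0.3555, -0.5481] → [0.8438, -0.4497, -1.2074, -0.0714, -0.9500, 0.3039]
J5: z=[-0.0714, -0.9500, 0.3039] o=[-0.9054, 0.2562, -0.9900] → [0.3939, -0.2480, -0.6828, -0.0714, -0.9500, 0.3039]
J6: z=[-0.5692, 0.2890, 0.7697] o=[-1.3068, 0.1983, -1.2650] → [0.5091, -0.2381, 0.4659, -0.5692, 0.2890, 0.7697]
q̇ = J⁺·V = [-0.9800, 0.0450, -0.8630, -0.1520, 0.0350, 0.0170]

-0.9800 0.0450 -0.8630 -0.1520 0.0350 0.0170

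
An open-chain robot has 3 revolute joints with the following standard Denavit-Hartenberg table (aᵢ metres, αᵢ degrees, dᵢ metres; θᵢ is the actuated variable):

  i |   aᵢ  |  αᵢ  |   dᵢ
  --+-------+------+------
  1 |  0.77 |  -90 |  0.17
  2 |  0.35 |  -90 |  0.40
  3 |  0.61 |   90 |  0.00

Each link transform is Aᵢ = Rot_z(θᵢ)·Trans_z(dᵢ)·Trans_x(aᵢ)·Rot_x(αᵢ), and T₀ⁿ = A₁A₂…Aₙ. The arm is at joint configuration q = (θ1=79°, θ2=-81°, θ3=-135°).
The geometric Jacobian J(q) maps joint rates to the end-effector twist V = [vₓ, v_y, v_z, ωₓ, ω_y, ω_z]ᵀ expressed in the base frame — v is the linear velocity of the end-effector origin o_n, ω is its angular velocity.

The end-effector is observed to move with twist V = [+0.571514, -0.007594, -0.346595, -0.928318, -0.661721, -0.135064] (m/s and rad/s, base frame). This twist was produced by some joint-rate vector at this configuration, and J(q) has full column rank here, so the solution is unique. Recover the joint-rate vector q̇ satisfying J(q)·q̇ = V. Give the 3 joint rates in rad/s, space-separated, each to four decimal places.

o_n = [-0.6716, 0.9020, 0.0897]
J₁: ẑ×o_n = [-0.9020, -0.6716, 0.0000], ω = ẑ
J2: z=[-0.9816, 0.1908, 0.0000] o=[0.1469, 0.7559, 0.1700] → [-0.0153, -0.0789, 0.0127, -0.9816, 0.1908, 0.0000]
J3: z=[0.1885, 0.9695, -0.1564] o=[-0.2353, 0.8859, 0.5157] → [-0.4105, 0.1485, 0.4260, 0.1885, 0.9695, -0.1564]
q̇ = J⁺·V = [-0.2660, 0.7850, -0.8370]

-0.2660 0.7850 -0.8370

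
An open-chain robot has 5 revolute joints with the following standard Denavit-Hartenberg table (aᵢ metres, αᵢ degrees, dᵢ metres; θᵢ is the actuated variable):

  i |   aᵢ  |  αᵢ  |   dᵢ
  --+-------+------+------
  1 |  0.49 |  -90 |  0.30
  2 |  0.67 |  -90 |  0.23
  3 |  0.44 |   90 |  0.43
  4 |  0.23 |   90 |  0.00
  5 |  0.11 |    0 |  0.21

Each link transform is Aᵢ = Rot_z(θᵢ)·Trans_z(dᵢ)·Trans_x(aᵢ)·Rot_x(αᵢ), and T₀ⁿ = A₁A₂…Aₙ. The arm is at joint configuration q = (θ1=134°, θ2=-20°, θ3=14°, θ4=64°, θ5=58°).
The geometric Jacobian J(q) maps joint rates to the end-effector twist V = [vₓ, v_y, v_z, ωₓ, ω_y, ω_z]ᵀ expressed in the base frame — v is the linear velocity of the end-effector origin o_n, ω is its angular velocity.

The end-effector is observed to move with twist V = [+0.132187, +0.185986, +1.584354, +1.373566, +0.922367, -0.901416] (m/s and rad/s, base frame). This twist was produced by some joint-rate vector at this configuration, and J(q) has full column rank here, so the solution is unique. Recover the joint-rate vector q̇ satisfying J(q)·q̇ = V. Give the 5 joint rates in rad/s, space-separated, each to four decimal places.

o_n = [-1.5117, 1.3670, 0.2264]
J₁: ẑ×o_n = [-1.3670, -1.5117, 0.0000], ω = ẑ
J2: z=[-0.7193, -0.6947, 0.0000] o=[-0.3404, 0.3525, 0.3000] → [0.0511, -0.0529, -1.5435, -0.7193, -0.6947, 0.0000]
J3: z=[-0.2376, 0.2460, -0.9397] o=[-0.9432, 0.6456, 0.5292] → [0.6035, 0.4623, -0.0315, -0.2376, 0.2460, -0.9397]
J4: z=[-0.8559, -0.5105, 0.0827] o=[-1.2475, 1.1139, 0.2711] → [0.0019, -0.0601, -0.3516, -0.8559, -0.5105, 0.0827]
J5: z=[-0.3087, 0.6327, 0.7102] o=[-1.3429, 1.2479, 0.1103] → [-0.0112, -0.0841, 0.0700, -0.3087, 0.6327, 0.7102]
q̇ = J⁺·V = [0.1870, -0.8570, 0.7090, -0.9050, -0.4890]

0.1870 -0.8570 0.7090 -0.9050 -0.4890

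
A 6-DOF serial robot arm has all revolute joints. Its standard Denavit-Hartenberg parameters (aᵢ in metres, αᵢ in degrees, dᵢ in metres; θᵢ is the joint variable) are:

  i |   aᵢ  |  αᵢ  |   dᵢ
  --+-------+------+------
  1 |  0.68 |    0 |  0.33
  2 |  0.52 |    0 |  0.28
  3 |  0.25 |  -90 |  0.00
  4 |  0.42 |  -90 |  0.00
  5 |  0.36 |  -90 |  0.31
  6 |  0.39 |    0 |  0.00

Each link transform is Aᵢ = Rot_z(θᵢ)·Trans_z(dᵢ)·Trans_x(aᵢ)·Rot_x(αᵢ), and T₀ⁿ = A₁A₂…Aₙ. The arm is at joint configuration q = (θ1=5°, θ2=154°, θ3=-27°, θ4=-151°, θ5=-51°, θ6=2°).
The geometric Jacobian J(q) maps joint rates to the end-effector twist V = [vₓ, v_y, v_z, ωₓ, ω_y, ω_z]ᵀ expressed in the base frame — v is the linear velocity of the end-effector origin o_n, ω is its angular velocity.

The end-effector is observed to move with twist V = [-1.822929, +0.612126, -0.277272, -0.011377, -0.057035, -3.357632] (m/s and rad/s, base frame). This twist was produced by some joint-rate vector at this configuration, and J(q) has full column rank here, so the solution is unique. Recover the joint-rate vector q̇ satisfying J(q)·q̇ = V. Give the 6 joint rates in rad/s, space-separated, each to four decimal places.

o_n = [0.0174, -0.4314, 1.3016]
J₁: ẑ×o_n = [0.4314, 0.0174, -0.0000], ω = ẑ
J2: z=[0.0000, 0.0000, 1.0000] o=[0.6774, 0.0593, 0.3300] → [0.4906, -0.6600, 0.0000, 0.0000, 0.0000, 1.0000]
J3: z=[0.0000, 0.0000, 1.0000] o=[0.1920, 0.2456, 0.6100] → [0.6770, -0.1745, 0.0000, 0.0000, 0.0000, 1.0000]
J4: z=[-0.7431, -0.6691, 0.0000] o=[0.0247, 0.4314, 0.6100] → [-0.4628, 0.5140, 0.6363, -0.7431, -0.6691, 0.0000]
J5: z=[-0.3244, 0.3603, 0.8746] o=[0.2705, 0.1584, 0.8136] → [0.6916, -0.0630, 0.2825, -0.3244, 0.3603, 0.8746]
J6: z=[0.9225, -0.0840, 0.3768] o=[0.0946, -0.0644, 1.1946] → [0.1293, -0.1278, -0.3450, 0.9225, -0.0840, 0.3768]
q̇ = J⁺·V = [-0.6420, -0.7780, -0.8570, -0.3530, -0.9620, -0.6350]

-0.6420 -0.7780 -0.8570 -0.3530 -0.9620 -0.6350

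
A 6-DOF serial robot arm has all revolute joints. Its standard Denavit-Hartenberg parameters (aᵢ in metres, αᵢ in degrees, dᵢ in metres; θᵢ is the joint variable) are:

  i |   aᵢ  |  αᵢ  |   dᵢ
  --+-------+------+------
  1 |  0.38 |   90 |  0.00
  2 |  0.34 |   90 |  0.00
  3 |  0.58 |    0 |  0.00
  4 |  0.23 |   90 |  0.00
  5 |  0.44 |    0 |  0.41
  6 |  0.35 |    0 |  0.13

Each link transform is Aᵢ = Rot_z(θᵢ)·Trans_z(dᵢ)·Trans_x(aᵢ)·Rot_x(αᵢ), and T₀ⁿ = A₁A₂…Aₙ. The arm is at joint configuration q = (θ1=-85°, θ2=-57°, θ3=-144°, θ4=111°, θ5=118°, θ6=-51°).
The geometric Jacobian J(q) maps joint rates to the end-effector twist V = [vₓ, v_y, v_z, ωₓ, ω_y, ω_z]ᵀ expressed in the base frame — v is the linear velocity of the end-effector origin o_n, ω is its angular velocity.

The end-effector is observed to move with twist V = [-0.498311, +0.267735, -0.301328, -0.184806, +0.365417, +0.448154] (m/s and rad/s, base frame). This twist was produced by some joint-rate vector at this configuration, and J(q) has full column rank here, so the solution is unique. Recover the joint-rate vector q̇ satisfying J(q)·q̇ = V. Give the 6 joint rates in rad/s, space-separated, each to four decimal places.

0.2190 0.7670 -0.4960 0.6900 0.2880 0.4450

o_n = [0.8451, 0.4488, -0.1447]
J₁: ẑ×o_n = [-0.4488, 0.8451, 0.0000], ω = ẑ
J2: z=[-0.9962, -0.0872, 0.0000] o=[0.0331, -0.3786, 0.0000] → [0.0126, -0.1441, -0.7534, -0.9962, -0.0872, 0.0000]
J3: z=[-0.0731, 0.8355, -0.5446] o=[0.0493, -0.5630, -0.2851] → [0.6684, -0.4232, -0.7389, -0.0731, 0.8355, -0.5446]
J4: z=[-0.0731, 0.8355, -0.5446] o=[0.3666, -0.2787, 0.1084] → [0.1848, -0.2791, -0.4530, -0.0731, 0.8355, -0.5446]
J5: z=[0.8096, 0.3686, 0.4568] o=[0.5005, -0.3725, -0.0534] → [-0.4088, 0.2313, 0.5379, 0.8096, 0.3686, 0.4568]
J6: z=[0.8096, 0.3686, 0.4568] o=[0.6838, 0.1874, 0.0676] → [-0.1976, 0.2456, 0.1521, 0.8096, 0.3686, 0.4568]
q̇ = J⁺·V = [0.2190, 0.7670, -0.4960, 0.6900, 0.2880, 0.4450]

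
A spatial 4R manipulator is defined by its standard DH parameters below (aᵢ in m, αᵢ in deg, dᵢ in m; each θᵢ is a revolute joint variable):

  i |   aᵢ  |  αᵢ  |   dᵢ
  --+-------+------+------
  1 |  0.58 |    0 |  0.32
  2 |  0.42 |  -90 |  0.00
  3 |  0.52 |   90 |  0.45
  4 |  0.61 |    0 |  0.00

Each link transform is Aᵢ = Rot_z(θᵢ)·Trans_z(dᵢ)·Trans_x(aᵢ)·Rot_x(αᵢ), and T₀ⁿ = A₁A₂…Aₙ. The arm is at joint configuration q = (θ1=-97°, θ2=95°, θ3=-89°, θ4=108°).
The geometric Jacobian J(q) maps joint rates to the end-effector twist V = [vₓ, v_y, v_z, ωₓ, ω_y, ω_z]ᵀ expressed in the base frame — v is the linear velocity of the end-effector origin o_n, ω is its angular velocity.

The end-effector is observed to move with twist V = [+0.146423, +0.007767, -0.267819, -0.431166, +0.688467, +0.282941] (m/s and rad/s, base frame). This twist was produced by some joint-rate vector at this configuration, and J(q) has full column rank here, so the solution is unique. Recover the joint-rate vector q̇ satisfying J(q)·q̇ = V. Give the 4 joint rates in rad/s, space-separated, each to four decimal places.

o_n = [0.3908, 0.4390, 0.6514]
J₁: ẑ×o_n = [-0.4390, 0.3908, 0.0000], ω = ẑ
J2: z=[0.0000, 0.0000, 1.0000] o=[-0.0707, -0.5757, 0.3200] → [-1.0147, 0.4615, 0.0000, 0.0000, 0.0000, 1.0000]
J3: z=[0.0349, 0.9994, 0.0000] o=[0.3491, -0.5903, 0.3200] → [0.3312, -0.0116, -0.0058, 0.0349, 0.9994, 0.0000]
J4: z=[-0.9992, 0.0349, 0.0175] o=[0.3738, -0.1409, 0.8399] → [-0.0167, -0.1880, -0.5801, -0.9992, 0.0349, 0.0175]
q̇ = J⁺·V = [0.3650, -0.0900, 0.6730, 0.4550]

0.3650 -0.0900 0.6730 0.4550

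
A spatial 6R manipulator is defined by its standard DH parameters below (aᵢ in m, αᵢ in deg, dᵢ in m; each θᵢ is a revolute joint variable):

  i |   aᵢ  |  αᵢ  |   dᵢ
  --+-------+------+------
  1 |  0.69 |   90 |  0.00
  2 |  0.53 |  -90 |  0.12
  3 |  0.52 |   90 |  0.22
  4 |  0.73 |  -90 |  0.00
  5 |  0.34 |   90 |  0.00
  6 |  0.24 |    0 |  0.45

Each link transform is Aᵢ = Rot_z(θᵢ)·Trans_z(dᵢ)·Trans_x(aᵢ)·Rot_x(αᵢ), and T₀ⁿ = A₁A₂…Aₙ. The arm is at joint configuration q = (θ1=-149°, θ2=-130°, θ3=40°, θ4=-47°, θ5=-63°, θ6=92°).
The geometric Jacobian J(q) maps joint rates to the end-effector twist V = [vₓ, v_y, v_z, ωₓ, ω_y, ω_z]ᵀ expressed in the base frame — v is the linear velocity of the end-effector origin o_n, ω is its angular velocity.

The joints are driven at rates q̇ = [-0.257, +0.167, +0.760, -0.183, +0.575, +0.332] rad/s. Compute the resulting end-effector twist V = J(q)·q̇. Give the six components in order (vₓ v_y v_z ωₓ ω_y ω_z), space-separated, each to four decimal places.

0.4266 -0.8596 0.0517 -0.8185 -0.4899 -1.2491

o_n = [0.3671, 0.0405, -1.2732]
J₁: ẑ×o_n = [-0.0405, 0.3671, 0.0000], ω = ẑ
J2: z=[-0.5150, 0.8572, 0.0000] o=[-0.5914, -0.3554, 0.0000] → [-1.0914, -0.6558, -1.0255, -0.5150, 0.8572, 0.0000]
J3: z=[-0.6566, -0.3945, -0.6428] o=[-0.3612, -0.0771, -0.4060] → [0.4177, -1.0376, 0.2102, -0.6566, -0.3945, -0.6428]
J4: z=[-0.0404, 0.8694, -0.4924] o=[-0.1141, -0.3185, -0.8526] → [-0.1890, -0.2539, -0.4328, -0.0404, 0.8694, -0.4924]
J5: z=[0.1030, -0.4866, -0.8676] o=[0.6115, -0.2559, -0.8015] → [0.4866, 0.2606, -0.0884, 0.1030, -0.4866, -0.8676]
J6: z=[-0.9039, 0.3183, -0.2858] o=[0.7526, 0.0207, -0.9399] → [-0.1005, -0.1911, 0.1049, -0.9039, 0.3183, -0.2858]
V = J·q̇ = [0.4266, -0.8596, 0.0517, -0.8185, -0.4899, -1.2491]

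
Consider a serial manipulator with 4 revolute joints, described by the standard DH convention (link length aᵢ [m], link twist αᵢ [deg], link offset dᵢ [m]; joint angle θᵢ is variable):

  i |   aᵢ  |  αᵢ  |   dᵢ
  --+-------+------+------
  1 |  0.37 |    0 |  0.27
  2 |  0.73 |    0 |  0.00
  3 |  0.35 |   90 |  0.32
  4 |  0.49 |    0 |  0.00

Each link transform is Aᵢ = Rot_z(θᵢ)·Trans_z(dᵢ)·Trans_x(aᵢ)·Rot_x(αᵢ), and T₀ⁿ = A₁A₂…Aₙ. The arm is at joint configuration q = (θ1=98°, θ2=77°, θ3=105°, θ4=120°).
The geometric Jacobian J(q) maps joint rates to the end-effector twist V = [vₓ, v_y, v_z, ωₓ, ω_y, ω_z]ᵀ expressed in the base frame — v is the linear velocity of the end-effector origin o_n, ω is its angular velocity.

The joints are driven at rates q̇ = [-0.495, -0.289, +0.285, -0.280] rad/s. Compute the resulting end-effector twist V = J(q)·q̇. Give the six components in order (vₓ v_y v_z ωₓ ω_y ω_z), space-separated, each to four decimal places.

0.2003 0.4695 0.0686 0.2757 0.0486 -0.4990

o_n = [-0.7605, 0.3266, 1.0144]
J₁: ẑ×o_n = [-0.3266, -0.7605, 0.0000], ω = ẑ
J2: z=[0.0000, 0.0000, 1.0000] o=[-0.0515, 0.3664, 0.2700] → [0.0398, -0.7090, 0.0000, 0.0000, 0.0000, 1.0000]
J3: z=[0.0000, 0.0000, 1.0000] o=[-0.7787, 0.4300, 0.2700] → [0.1034, 0.0182, -0.0000, 0.0000, 0.0000, 1.0000]
J4: z=[-0.9848, -0.1736, 0.0000] o=[-0.7179, 0.0853, 0.5900] → [-0.0737, 0.4179, -0.2450, -0.9848, -0.1736, 0.0000]
V = J·q̇ = [0.2003, 0.4695, 0.0686, 0.2757, 0.0486, -0.4990]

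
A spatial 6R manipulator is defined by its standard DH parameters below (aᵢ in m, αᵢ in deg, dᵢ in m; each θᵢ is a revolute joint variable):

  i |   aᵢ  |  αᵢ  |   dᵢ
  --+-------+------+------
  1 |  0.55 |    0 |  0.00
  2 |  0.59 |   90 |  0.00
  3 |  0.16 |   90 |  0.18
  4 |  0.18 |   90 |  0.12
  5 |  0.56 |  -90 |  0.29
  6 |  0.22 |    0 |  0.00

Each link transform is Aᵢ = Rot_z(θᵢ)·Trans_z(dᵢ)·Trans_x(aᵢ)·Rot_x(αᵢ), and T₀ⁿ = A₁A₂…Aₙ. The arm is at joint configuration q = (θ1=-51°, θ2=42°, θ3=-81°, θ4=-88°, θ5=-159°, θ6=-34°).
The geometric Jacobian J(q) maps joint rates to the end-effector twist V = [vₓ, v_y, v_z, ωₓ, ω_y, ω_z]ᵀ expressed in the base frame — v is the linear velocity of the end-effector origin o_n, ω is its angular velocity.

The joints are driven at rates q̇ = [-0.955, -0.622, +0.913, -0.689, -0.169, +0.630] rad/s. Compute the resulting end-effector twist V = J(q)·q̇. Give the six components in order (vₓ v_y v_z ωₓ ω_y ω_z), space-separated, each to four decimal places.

o_n = [0.9234, -1.2057, 0.2902]
J₁: ẑ×o_n = [1.2057, 0.9234, -0.0000], ω = ẑ
J2: z=[0.0000, 0.0000, 1.0000] o=[0.3461, -0.4274, 0.0000] → [0.7782, 0.5773, -0.0000, 0.0000, 0.0000, 1.0000]
J3: z=[-0.1564, -0.9877, 0.0000] o=[0.9289, -0.5197, 0.0000] → [-0.2866, 0.0454, 0.1019, -0.1564, -0.9877, 0.0000]
J4: z=[-0.9755, 0.1545, -0.1564] o=[0.9254, -0.7014, -0.1580] → [-0.0096, 0.4376, 0.4922, -0.9755, 0.1545, -0.1564]
J5: z=[-0.1490, 0.0589, 0.9871] o=[0.8375, -0.5054, -0.1830] → [0.7191, 0.1553, 0.0993, -0.1490, 0.0589, 0.9871]
J6: z=[0.9687, 0.2092, 0.1337] o=[0.9055, -1.0349, 0.1527] → [0.0516, -0.1308, -0.1692, 0.9687, 0.2092, 0.1337]
V = J·q̇ = [-1.9796, -1.6096, -0.3695, 1.1648, -0.8864, -1.5518]

-1.9796 -1.6096 -0.3695 1.1648 -0.8864 -1.5518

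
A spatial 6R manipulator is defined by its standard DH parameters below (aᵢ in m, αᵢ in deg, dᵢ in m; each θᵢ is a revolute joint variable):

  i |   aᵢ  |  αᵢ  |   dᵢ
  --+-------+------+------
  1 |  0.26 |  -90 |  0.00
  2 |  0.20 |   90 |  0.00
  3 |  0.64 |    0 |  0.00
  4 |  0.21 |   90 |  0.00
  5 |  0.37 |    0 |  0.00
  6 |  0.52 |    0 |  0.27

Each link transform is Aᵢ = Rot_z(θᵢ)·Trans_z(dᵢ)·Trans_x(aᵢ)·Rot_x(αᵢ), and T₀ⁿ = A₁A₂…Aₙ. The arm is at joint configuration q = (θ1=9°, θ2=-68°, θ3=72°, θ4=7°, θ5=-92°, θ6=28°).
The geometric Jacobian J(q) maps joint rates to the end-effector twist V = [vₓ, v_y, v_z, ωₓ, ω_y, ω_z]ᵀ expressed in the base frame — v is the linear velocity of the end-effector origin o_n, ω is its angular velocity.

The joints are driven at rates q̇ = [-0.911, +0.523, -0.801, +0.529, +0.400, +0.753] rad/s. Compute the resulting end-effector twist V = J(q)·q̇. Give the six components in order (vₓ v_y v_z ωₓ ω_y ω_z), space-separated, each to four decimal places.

1.2222 -0.5923 0.2106 0.6205 0.4050 0.0365

o_n = [1.1462, 1.1681, 0.3761]
J₁: ẑ×o_n = [-1.1681, 1.1462, 0.0000], ω = ẑ
J2: z=[-0.1564, 0.9877, 0.0000] o=[0.2568, 0.0407, 0.0000] → [0.3715, 0.0588, -1.0549, -0.1564, 0.9877, 0.0000]
J3: z=[-0.9158, -0.1450, 0.3746] o=[0.3308, 0.0524, 0.1854] → [-0.4456, 0.4801, -0.9034, -0.9158, -0.1450, 0.3746]
J4: z=[-0.9158, -0.1450, 0.3746] o=[0.3088, 0.6652, 0.3688] → [-0.1895, 0.3204, -0.3391, -0.9158, -0.1450, 0.3746]
J5: z=[0.3930, -0.1309, 0.9101] o=[0.2913, 0.8711, 0.4060] → [-0.2664, 0.7898, 0.2287, 0.3930, -0.1309, 0.9101]
J6: z=[0.3930, -0.1309, 0.9101] o=[0.6310, 0.9121, 0.2652] → [-0.2475, 0.4253, 0.1681, 0.3930, -0.1309, 0.9101]
V = J·q̇ = [1.2222, -0.5923, 0.2106, 0.6205, 0.4050, 0.0365]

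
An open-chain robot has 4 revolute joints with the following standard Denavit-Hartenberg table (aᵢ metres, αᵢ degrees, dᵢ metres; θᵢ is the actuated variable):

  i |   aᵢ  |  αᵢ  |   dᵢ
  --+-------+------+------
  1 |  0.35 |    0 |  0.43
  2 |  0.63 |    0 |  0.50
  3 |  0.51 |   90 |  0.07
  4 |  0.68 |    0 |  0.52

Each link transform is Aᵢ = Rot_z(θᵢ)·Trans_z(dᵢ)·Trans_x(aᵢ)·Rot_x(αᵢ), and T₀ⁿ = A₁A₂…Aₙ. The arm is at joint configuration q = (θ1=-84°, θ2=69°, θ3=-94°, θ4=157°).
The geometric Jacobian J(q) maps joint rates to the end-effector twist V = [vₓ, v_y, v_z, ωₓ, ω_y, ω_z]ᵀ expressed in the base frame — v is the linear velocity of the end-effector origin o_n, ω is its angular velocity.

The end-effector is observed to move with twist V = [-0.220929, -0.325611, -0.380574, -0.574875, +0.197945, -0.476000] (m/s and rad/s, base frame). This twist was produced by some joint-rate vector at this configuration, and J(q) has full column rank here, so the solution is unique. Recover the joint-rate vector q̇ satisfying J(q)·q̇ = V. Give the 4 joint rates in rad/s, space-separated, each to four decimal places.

-0.6510 -0.4510 0.6260 0.6080

o_n = [0.1912, -0.2322, 1.2657]
J₁: ẑ×o_n = [0.2322, 0.1912, -0.0000], ω = ẑ
J2: z=[0.0000, 0.0000, 1.0000] o=[0.0366, -0.3481, 0.4300] → [-0.1159, 0.1546, 0.0000, 0.0000, 0.0000, 1.0000]
J3: z=[0.0000, 0.0000, 1.0000] o=[0.6451, -0.5111, 0.9300] → [-0.2789, -0.4539, 0.0000, 0.0000, 0.0000, 1.0000]
J4: z=[-0.9455, 0.3256, 0.0000] o=[0.4791, -0.9934, 1.0000] → [0.0865, 0.2512, -0.6259, -0.9455, 0.3256, 0.0000]
q̇ = J⁺·V = [-0.6510, -0.4510, 0.6260, 0.6080]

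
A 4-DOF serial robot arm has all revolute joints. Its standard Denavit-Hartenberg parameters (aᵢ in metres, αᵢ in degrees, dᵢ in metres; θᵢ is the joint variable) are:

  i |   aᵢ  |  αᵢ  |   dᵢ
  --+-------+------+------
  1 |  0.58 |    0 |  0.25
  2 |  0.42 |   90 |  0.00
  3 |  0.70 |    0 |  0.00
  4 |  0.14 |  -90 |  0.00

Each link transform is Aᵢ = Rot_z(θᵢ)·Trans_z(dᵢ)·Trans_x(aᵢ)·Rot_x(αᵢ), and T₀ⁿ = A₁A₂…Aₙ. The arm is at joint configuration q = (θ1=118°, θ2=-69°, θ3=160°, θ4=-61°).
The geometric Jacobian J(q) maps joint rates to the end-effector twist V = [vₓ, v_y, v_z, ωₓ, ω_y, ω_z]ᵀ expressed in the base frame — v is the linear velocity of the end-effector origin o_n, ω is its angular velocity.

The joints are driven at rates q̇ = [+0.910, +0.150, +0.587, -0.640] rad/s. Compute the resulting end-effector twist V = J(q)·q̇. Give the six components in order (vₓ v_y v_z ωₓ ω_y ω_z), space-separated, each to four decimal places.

o_n = [-0.4427, 0.3161, 0.6277]
J₁: ẑ×o_n = [-0.3161, -0.4427, 0.0000], ω = ẑ
J2: z=[0.0000, 0.0000, 1.0000] o=[-0.2723, 0.5121, 0.2500] → [0.1960, -0.1704, 0.0000, 0.0000, 0.0000, 1.0000]
J3: z=[0.7547, -0.6561, 0.0000] o=[0.0033, 0.8291, 0.2500] → [-0.2478, -0.2850, -0.6797, 0.7547, -0.6561, 0.0000]
J4: z=[0.7547, -0.6561, 0.0000] o=[-0.4283, 0.3327, 0.4894] → [-0.0907, -0.1044, -0.0219, 0.7547, -0.6561, 0.0000]
V = J·q̇ = [-0.3457, -0.5289, -0.3850, -0.0400, 0.0348, 1.0600]

-0.3457 -0.5289 -0.3850 -0.0400 0.0348 1.0600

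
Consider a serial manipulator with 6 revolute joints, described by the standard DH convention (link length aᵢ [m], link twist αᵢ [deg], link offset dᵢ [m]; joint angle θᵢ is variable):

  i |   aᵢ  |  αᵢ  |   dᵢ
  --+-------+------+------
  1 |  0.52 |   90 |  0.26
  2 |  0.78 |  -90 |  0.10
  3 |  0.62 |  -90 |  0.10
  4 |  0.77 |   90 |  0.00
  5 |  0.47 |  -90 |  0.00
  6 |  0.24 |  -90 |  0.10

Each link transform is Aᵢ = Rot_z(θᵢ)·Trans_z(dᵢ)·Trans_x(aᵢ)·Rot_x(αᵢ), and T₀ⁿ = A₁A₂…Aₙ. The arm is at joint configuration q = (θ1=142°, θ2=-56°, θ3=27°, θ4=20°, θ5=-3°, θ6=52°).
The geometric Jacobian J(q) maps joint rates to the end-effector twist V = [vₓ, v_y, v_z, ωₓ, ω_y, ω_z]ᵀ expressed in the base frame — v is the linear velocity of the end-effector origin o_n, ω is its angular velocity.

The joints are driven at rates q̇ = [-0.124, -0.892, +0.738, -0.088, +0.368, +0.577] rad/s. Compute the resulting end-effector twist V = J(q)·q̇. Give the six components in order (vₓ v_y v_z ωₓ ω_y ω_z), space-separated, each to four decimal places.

o_n = [-1.6061, 0.2318, -2.0475]
J₁: ẑ×o_n = [-0.2318, -1.6061, 0.0000], ω = ẑ
J2: z=[0.6157, 0.7880, 0.0000] o=[-0.4098, 0.3201, 0.2600] → [-1.8183, 1.4206, 0.8883, 0.6157, 0.7880, 0.0000]
J3: z=[-0.6533, 0.5104, 0.5592] o=[-0.6919, 0.6675, -0.3866] → [-0.6041, -1.5962, 0.7513, -0.6533, 0.5104, 0.5592]
J4: z=[-0.3485, -0.8584, 0.3764] o=[-1.1740, 0.6869, -0.7887] → [1.2518, -0.6013, -0.2124, -0.3485, -0.8584, 0.3764]
J5: z=[-0.8438, 0.4622, 0.2728] o=[-1.4882, 0.5156, -1.4705] → [-0.1893, -0.5190, 0.2940, -0.8438, 0.4622, 0.2728]
J6: z=[-0.3694, -0.8689, 0.3295] o=[-1.6712, 0.4323, -1.8953] → [0.1983, -0.0348, 0.1306, -0.3694, -0.8689, 0.3295]
V = J·q̇ = [1.1395, -2.4042, -0.0357, -1.5243, -0.5819, 0.5461]

1.1395 -2.4042 -0.0357 -1.5243 -0.5819 0.5461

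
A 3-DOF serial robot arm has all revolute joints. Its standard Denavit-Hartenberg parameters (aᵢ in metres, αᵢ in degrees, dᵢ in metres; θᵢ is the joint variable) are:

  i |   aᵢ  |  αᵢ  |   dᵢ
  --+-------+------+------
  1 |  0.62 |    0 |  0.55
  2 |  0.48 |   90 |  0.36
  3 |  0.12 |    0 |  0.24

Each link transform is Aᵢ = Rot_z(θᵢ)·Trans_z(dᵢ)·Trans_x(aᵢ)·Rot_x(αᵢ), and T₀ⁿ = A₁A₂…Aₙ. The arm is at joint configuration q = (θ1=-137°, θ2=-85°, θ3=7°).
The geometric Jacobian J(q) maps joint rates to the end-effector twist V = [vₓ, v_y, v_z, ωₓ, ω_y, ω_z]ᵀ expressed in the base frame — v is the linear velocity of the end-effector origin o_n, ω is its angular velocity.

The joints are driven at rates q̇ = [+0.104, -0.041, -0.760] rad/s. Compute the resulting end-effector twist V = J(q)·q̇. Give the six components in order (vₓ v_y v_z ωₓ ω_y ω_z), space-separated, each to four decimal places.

o_n = [-0.7381, 0.1564, 0.9246]
J₁: ẑ×o_n = [-0.1564, -0.7381, 0.0000], ω = ẑ
J2: z=[0.0000, 0.0000, 1.0000] o=[-0.4534, -0.4228, 0.5500] → [-0.5792, -0.2846, 0.0000, 0.0000, 0.0000, 1.0000]
J3: z=[0.6691, 0.7431, 0.0000] o=[-0.8101, -0.1017, 0.9100] → [0.0109, -0.0098, 0.1191, 0.6691, 0.7431, 0.0000]
V = J·q̇ = [-0.0008, -0.0577, -0.0905, -0.5085, -0.5648, 0.0630]

-0.0008 -0.0577 -0.0905 -0.5085 -0.5648 0.0630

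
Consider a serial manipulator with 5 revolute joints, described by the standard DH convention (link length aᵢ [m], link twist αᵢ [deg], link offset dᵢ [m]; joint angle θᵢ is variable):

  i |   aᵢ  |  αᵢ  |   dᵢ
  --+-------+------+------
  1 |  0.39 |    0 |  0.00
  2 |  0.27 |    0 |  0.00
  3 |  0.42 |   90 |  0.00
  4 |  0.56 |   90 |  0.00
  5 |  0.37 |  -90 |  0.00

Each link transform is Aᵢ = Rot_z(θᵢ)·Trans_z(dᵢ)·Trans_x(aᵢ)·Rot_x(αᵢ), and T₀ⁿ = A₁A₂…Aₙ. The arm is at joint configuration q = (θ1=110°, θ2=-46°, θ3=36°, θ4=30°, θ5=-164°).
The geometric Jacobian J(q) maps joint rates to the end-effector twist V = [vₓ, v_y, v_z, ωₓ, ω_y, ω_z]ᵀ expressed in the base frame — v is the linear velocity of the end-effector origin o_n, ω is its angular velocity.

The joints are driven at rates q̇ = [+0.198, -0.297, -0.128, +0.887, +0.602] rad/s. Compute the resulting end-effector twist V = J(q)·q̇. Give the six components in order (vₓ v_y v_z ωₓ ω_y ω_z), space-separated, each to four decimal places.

o_n = [-0.2191, 1.1793, 0.1022]
J₁: ẑ×o_n = [-1.1793, -0.2191, 0.0000], ω = ẑ
J2: z=[0.0000, 0.0000, 1.0000] o=[-0.1334, 0.3665, 0.0000] → [-0.8129, -0.0857, 0.0000, 0.0000, 0.0000, 1.0000]
J3: z=[0.0000, 0.0000, 1.0000] o=[-0.0150, 0.6092, 0.0000] → [-0.5702, -0.2041, 0.0000, 0.0000, 0.0000, 1.0000]
J4: z=[0.9848, 0.1736, 0.0000] o=[-0.0880, 1.0228, 0.0000] → [0.0177, -0.1006, 0.1770, 0.9848, 0.1736, 0.0000]
J5: z=[-0.0868, 0.4924, -0.8660] o=[-0.1722, 1.5004, 0.2800] → [-0.3656, 0.0252, 0.0510, -0.0868, 0.4924, -0.8660]
V = J·q̇ = [-0.1235, -0.0659, 0.1877, 0.8213, 0.4505, -0.7483]

-0.1235 -0.0659 0.1877 0.8213 0.4505 -0.7483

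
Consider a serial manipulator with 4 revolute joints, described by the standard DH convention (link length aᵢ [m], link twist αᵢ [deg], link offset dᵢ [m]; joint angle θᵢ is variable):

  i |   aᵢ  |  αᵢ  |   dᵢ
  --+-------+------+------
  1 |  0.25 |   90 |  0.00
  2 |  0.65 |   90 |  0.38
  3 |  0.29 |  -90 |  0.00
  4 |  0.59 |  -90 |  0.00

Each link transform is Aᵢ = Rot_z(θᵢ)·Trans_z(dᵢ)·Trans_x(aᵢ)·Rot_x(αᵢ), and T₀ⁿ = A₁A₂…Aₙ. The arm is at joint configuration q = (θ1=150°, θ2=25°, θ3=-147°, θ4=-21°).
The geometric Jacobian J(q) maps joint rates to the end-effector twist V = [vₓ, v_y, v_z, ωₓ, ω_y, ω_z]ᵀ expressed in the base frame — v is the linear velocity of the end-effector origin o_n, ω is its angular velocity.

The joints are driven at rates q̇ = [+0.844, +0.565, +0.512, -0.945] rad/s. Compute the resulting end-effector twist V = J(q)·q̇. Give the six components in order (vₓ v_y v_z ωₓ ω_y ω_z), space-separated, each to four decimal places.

o_n = [-0.2896, 0.0772, -0.2149]
J₁: ẑ×o_n = [-0.0772, -0.2896, 0.0000], ω = ẑ
J2: z=[0.5000, 0.8660, 0.0000] o=[-0.2165, 0.1250, 0.0000] → [-0.1861, 0.1075, 0.0394, 0.5000, 0.8660, 0.0000]
J3: z=[-0.3660, 0.2113, -0.9063] o=[-0.5367, 0.7486, 0.2747] → [-0.7120, -0.4032, 0.1935, -0.3660, 0.2113, -0.9063]
J4: z=[-0.8468, -0.4795, 0.2302] o=[-0.4248, 0.5016, 0.1719] → [0.2832, -0.2965, 0.4243, -0.8468, -0.4795, 0.2302]
V = J·q̇ = [-0.8025, -0.1099, -0.2796, 0.8953, 1.0506, 0.1625]

-0.8025 -0.1099 -0.2796 0.8953 1.0506 0.1625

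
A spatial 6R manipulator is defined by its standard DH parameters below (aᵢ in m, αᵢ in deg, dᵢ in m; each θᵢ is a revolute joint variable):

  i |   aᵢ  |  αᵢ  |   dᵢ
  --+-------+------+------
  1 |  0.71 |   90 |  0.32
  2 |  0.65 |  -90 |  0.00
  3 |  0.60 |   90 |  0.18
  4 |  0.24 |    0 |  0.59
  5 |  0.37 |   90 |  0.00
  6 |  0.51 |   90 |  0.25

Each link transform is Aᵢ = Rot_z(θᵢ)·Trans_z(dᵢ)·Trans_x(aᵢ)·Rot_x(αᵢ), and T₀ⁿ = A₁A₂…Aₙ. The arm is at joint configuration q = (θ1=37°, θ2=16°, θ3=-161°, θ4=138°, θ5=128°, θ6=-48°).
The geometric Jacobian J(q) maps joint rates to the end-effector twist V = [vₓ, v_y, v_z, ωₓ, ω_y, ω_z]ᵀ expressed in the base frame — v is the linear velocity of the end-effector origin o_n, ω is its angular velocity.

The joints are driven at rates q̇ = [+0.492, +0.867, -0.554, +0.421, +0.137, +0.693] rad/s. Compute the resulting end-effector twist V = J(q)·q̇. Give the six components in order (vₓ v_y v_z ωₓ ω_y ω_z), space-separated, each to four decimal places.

o_n = [0.9056, 0.8822, 0.1104]
J₁: ẑ×o_n = [-0.8822, 0.9056, 0.0000], ω = ẑ
J2: z=[0.6018, -0.7986, 0.0000] o=[0.5670, 0.4273, 0.3200] → [0.1674, 0.1261, 0.5442, 0.6018, -0.7986, 0.0000]
J3: z=[-0.2201, -0.1659, 0.9613] o=[1.0660, 0.8033, 0.4992] → [-0.0114, -0.2398, -0.0440, -0.2201, -0.1659, 0.9613]
J4: z=[-0.8190, 0.5668, -0.0897] o=[0.7084, 0.2893, 0.5158] → [-0.1766, -0.3497, -0.5974, -0.8190, 0.5668, -0.0897]
J5: z=[-0.8190, 0.5668, -0.0897] o=[0.2844, 0.7410, 0.6637] → [-0.3009, -0.5089, -0.4678, -0.8190, 0.5668, -0.0897]
J6: z=[0.5133, 0.7935, 0.3270] o=[0.3794, 0.8230, 0.3157] → [-0.1822, 0.2775, -0.3872, 0.5133, 0.7935, 0.3270]
V = J·q̇ = [-0.5245, 0.6631, -0.0877, 0.5425, 0.2656, 0.1360]

-0.5245 0.6631 -0.0877 0.5425 0.2656 0.1360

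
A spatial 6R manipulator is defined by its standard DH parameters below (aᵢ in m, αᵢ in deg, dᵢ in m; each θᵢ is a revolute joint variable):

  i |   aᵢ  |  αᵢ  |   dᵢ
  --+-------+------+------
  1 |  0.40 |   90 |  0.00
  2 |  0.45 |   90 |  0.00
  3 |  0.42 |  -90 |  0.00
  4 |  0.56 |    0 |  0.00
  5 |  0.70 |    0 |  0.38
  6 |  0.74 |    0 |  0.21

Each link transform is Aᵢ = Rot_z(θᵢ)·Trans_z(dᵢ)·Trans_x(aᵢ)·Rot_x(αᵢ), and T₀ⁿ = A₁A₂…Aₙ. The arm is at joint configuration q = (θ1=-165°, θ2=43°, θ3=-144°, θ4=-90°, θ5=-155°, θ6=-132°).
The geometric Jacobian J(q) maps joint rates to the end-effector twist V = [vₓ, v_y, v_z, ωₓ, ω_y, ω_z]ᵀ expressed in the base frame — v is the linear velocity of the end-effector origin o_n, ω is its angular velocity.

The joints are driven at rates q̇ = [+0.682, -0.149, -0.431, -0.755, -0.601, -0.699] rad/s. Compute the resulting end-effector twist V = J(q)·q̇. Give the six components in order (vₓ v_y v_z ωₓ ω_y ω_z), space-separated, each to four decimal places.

0.3019 -0.1839 -1.0782 0.7455 1.7667 0.1734

o_n = [-0.3173, -1.0854, -0.0194]
J₁: ẑ×o_n = [1.0854, -0.3173, 0.0000], ω = ẑ
J2: z=[-0.2588, 0.9659, 0.0000] o=[-0.3864, -0.1035, 0.0000] → [-0.0187, -0.0050, 0.1874, -0.2588, 0.9659, 0.0000]
J3: z=[-0.6588, -0.1765, -0.7314] o=[-0.7043, -0.1887, 0.3069] → [-0.5982, -0.4980, 0.6590, -0.6588, -0.1765, -0.7314]
J4: z=[-0.2058, -0.8927, 0.4009] o=[-0.4003, -0.3628, 0.0752] → [0.3740, 0.0138, 0.2229, -0.2058, -0.8927, 0.4009]
J5: z=[-0.2058, -0.8927, 0.4009] o=[-0.7692, -0.4617, -0.3344] → [-0.0312, 0.2460, 0.5319, -0.2058, -0.8927, 0.4009]
J6: z=[-0.2058, -0.8927, 0.4009] o=[-0.6436, -0.5663, 0.4451] → [0.6227, 0.0352, 0.3982, -0.2058, -0.8927, 0.4009]
V = J·q̇ = [0.3019, -0.1839, -1.0782, 0.7455, 1.7667, 0.1734]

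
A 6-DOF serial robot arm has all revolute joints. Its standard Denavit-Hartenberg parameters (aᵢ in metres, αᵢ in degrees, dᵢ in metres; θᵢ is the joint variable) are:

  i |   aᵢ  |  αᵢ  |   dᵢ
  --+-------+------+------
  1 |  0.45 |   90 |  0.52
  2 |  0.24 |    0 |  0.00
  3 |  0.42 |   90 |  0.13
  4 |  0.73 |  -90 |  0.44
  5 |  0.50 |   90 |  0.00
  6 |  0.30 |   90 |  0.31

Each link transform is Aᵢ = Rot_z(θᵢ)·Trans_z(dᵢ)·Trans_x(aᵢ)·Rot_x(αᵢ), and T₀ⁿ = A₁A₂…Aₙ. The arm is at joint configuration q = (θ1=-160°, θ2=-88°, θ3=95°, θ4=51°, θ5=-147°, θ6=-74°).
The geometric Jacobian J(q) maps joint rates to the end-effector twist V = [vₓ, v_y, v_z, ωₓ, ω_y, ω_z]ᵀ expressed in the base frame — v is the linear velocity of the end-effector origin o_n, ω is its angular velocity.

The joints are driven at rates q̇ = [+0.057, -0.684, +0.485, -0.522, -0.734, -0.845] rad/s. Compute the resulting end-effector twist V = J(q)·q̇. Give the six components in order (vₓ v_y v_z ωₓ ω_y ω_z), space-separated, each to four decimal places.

0.2595 -0.0410 0.4678 -0.7198 -0.5847 -0.0235

o_n = [-1.1326, -0.4071, -0.1295]
J₁: ẑ×o_n = [0.4071, -1.1326, 0.0000], ω = ẑ
J2: z=[-0.3420, 0.9397, 0.0000] o=[-0.4229, -0.1539, 0.5200] → [-0.6103, -0.2221, 0.7536, -0.3420, 0.9397, 0.0000]
J3: z=[-0.3420, 0.9397, 0.0000] o=[-0.4307, -0.1568, 0.2801] → [-0.3849, -0.1401, 0.7452, -0.3420, 0.9397, 0.0000]
J4: z=[-0.1145, -0.0417, -0.9925] o=[-0.8669, -0.1772, 0.3313] → [-0.2090, 0.2110, 0.0153, -0.1145, -0.0417, -0.9925]
J5: z=[0.5096, 0.8552, -0.0947] o=[-1.5398, 0.1816, -0.0494] → [-0.1242, 0.0022, -0.6482, 0.5096, 0.8552, -0.0947]
J6: z=[0.5605, -0.2464, 0.7906] o=[-1.2134, -0.0464, -0.3519] → [0.2304, -0.0608, -0.1823, 0.5605, -0.2464, 0.7906]
V = J·q̇ = [0.2595, -0.0410, 0.4678, -0.7198, -0.5847, -0.0235]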